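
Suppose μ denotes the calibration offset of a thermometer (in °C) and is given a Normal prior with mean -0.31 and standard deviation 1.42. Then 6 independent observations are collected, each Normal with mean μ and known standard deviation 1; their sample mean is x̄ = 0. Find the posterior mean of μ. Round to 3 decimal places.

With known σ, the Normal prior is conjugate. Weight on the data is w = (n/σ²)/(n/σ² + 1/τ₀²) = 6.00000/(6.00000+0.495933) = 0.92365.
Posterior mean = w·x̄ + (1−w)·μ₀ = 0.92365·0 + 0.076345·-0.31 = -0.024.

Posterior mean ≈ -0.024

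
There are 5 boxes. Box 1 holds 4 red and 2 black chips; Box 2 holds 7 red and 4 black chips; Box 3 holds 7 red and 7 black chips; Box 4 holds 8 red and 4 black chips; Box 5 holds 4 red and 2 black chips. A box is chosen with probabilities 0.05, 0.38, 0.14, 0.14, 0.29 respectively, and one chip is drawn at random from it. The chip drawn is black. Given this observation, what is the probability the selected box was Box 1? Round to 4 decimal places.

P(black|Box 1) = 0.3333; P(black|Box 2) = 0.3636; P(black|Box 3) = 0.5; P(black|Box 4) = 0.3333; P(black|Box 5) = 0.3333.
Prior × likelihood for each source: 0.05·0.3333=0.01667, 0.38·0.3636=0.1382, 0.14·0.5=0.07000, 0.14·0.3333=0.04667, 0.29·0.3333=0.09667. Summing gives P(black) = 0.36818.
P(Box 1 | black) = 0.01667 / 0.36818 = 0.0453.

Posterior probability ≈ 0.0453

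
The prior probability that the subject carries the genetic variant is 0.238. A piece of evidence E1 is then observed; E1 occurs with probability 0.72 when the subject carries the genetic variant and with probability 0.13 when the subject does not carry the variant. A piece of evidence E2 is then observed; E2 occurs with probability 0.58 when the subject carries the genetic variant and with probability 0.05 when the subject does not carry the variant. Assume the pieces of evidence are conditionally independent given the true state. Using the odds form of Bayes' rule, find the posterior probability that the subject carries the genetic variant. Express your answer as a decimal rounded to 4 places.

Posterior probability ≈ 0.9525

Prior odds = 0.238/(1−0.238) = 0.31234.
Likelihood ratio for E1 = 0.72/0.13 = 5.5385.
Likelihood ratio for E2 = 0.58/0.05 = 11.600.
Posterior odds = prior odds × LR₁ × LR₂ = 20.066.
Posterior probability = odds/(1+odds) = 20.066/21.066 = 0.9525.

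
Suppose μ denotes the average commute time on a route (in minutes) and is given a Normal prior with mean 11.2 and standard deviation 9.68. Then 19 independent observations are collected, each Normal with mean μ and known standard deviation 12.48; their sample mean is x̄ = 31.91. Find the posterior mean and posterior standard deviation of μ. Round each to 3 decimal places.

Posterior mean ≈ 30.244; posterior SD ≈ 2.746

Prior precision 1/τ₀² = 1/9.68² = 0.0106721; data precision n/σ² = 19/12.48² = 0.121990.
Posterior precision = 0.0106721 + 0.121990 = 0.132662, giving posterior SD = 1/√0.132662 = 2.746.
Posterior mean = (0.0106721·11.2 + 0.121990·31.91) / 0.132662 = 30.244.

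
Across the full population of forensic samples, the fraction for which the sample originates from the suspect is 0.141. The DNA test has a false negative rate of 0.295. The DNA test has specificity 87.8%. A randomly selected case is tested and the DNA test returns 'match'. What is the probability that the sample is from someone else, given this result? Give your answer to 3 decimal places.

P(¬H | E) ≈ 0.513

Let H be the event that the sample originates from the suspect. P(H) = 0.141, so P(¬H) = 0.859. With E the 'match' result, P(E|H) = 0.705 and P(E|¬H) = 0.122.
P(E) = 0.705·0.141 + 0.122·0.859 = 0.099405 + 0.10480 = 0.20420.
By Bayes' theorem, P(H|E) = 0.099405 / 0.20420 = 0.487. Hence P(¬H|E) = 1 − 0.487 = 0.513.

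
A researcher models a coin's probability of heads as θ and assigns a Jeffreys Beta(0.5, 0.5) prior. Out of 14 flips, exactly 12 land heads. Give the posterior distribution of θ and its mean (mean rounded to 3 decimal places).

The binomial likelihood is conjugate to the Beta prior: with 12 successes and 2 failures, the posterior is Beta(0.5+12, 0.5+2) = Beta(12.5, 2.5).
E[θ | data] = 12.5/(12.5+2.5) = 0.833.

Posterior: Beta(12.5, 2.5); mean ≈ 0.833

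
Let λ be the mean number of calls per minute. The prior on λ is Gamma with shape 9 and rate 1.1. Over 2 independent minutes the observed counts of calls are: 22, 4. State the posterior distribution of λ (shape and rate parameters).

Posterior: Gamma(shape=35, rate=3.1)

The Poisson likelihood adds the total count to the shape and the number of exposure periods to the rate. Here ∑xᵢ = 26 and n = 2, so shape 9→35 and rate 1.1→3.1.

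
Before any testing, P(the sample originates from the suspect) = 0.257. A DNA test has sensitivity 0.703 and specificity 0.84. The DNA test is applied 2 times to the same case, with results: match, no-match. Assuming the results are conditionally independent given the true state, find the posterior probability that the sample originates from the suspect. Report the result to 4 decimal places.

With H the event that the sample originates from the suspect, the joint likelihood of the observed sequence is P(data|H) = 0.703·0.297 = 0.20879 and P(data|¬H) = 0.16·0.84 = 0.13440.
Bayes: P(H|data) = 0.257·0.20879 / (0.257·0.20879 + 0.743·0.13440) = 0.053659/0.15352 = 0.3495.

Posterior P(H) ≈ 0.3495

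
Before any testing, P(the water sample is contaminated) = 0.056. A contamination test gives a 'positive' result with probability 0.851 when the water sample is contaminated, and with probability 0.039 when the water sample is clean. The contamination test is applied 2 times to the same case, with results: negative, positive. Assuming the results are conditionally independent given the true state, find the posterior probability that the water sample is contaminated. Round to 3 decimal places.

Posterior P(H) ≈ 0.167

Let H be the event that the water sample is contaminated; start with P(H) = 0.056. P('positive'|H) = 0.851, P('positive'|¬H) = 0.039.
Update on result 1 ('negative'): P(H) ← 0.149·0.0560 / (0.149·0.0560 + 0.961·0.9440) = 0.0083440/0.91553 = 0.0091.
Update on result 2 ('positive'): P(H) ← 0.851·0.0091 / (0.851·0.0091 + 0.039·0.9909) = 0.0077559/0.046400 = 0.1672.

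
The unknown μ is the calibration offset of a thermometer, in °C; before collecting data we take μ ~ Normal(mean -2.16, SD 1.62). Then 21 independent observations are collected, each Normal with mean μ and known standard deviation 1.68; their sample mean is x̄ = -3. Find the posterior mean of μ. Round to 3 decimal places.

Posterior mean ≈ -2.959

Prior precision 1/τ₀² = 1/1.62² = 0.381039; data precision n/σ² = 21/1.68² = 7.44048.
Posterior precision = 0.381039 + 7.44048 = 7.82152.
Posterior mean = (0.381039·-2.16 + 7.44048·-3) / 7.82152 = -2.959.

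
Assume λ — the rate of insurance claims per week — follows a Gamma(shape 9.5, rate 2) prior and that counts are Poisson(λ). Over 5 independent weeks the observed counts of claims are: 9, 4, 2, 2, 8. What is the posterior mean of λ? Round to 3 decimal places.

The Poisson likelihood adds the total count to the shape and the number of exposure periods to the rate. Here ∑xᵢ = 25 and n = 5, so shape 9.5→34.5 and rate 2→7.
Posterior mean = shape/rate = 34.5/7 = 4.929.

Posterior mean ≈ 4.929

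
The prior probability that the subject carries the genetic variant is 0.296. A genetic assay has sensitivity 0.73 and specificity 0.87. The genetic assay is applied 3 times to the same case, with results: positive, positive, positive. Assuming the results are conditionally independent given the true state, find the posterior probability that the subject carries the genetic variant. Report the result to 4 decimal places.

With H the event that the subject carries the genetic variant, the joint likelihood of the observed sequence is P(data|H) = 0.73·0.73·0.73 = 0.38902 and P(data|¬H) = 0.13·0.13·0.13 = 0.0021970.
Bayes: P(H|data) = 0.296·0.38902 / (0.296·0.38902 + 0.704·0.0021970) = 0.11515/0.11670 = 0.9867.

Posterior P(H) ≈ 0.9867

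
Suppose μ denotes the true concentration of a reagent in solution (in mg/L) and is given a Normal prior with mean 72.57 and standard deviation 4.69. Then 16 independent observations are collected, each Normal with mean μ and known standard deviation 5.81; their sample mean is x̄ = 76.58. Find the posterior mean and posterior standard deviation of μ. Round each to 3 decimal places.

Posterior mean ≈ 76.229; posterior SD ≈ 1.387

Prior precision 1/τ₀² = 1/4.69² = 0.0454626; data precision n/σ² = 16/5.81² = 0.473988.
Posterior precision = 0.0454626 + 0.473988 = 0.519451, giving posterior SD = 1/√0.519451 = 1.387.
Posterior mean = (0.0454626·72.57 + 0.473988·76.58) / 0.519451 = 76.229.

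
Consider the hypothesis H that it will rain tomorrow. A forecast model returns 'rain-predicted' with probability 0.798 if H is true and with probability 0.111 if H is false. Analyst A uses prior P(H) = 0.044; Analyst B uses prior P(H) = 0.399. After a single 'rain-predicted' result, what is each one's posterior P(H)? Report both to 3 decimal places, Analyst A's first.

P('+'|H) = 0.798, P('+'|¬H) = 0.111.
Analyst A: numerator 0.798·0.044 = 0.035112; evidence = 0.035112+0.111·0.956 = 0.14123; posterior = 0.249.
Analyst B: numerator 0.798·0.399 = 0.31840; evidence = 0.31840+0.111·0.601 = 0.38511; posterior = 0.827.

Analyst A: 0.249; Analyst B: 0.827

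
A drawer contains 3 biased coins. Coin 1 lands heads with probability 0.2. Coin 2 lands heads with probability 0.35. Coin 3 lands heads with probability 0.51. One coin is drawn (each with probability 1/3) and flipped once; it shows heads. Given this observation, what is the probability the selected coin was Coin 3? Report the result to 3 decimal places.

Tabulate prior·likelihood by source: [1] prior 0.333333, lik 0.2, product 0.06667; [2] prior 0.333333, lik 0.35, product 0.1167; [3] prior 0.333333, lik 0.51, product 0.1700.
Normalizing constant = 0.35333; the posterior for Coin 3 is its product over the sum, 0.1700/0.35333 = 0.481.

Posterior probability ≈ 0.481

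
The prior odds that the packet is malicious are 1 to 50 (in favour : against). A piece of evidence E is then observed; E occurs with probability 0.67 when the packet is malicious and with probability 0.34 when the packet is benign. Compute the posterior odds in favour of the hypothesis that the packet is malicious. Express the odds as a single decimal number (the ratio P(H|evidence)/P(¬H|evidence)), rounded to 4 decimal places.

Prior odds = 1/50 = 0.020000.
Likelihood ratio for E = 0.67/0.34 = 1.9706.
Posterior odds = prior odds × LR = 0.039412.

Posterior odds ≈ 0.0394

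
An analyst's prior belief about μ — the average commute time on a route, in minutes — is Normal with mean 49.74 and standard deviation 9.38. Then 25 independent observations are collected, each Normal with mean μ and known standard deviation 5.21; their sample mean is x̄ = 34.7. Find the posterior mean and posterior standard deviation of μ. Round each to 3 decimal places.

Posterior mean ≈ 34.883; posterior SD ≈ 1.036

With known σ, the Normal prior is conjugate. Weight on the data is w = (n/σ²)/(n/σ² + 1/τ₀²) = 0.921010/(0.921010+0.0113657) = 0.98781.
Posterior mean = w·x̄ + (1−w)·μ₀ = 0.98781·34.7 + 0.012190·49.74 = 34.883. Posterior variance = 1/(0.921010+0.0113657) = 1.07253, so SD = 1.036.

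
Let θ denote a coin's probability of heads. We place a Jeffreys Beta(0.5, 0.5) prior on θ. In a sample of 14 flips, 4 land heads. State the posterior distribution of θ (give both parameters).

Observing 4 successes and 10 failures updates Beta(0.5, 0.5) by adding the success and failure counts to the two shape parameters: α = 0.5+4 = 4.5, β = 0.5+10 = 10.5.

Posterior: Beta(4.5, 10.5)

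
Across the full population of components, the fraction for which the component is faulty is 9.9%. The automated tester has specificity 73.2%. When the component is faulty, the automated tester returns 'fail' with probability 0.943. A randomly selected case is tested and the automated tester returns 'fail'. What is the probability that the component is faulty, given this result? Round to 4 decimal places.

P(H | E) ≈ 0.2788

Let H be the event that the component is faulty. P(H) = 0.099, so P(¬H) = 0.901. With E the 'fail' result, P(E|H) = 0.943 and P(E|¬H) = 0.268.
P(E) = 0.943·0.099 + 0.268·0.901 = 0.093357 + 0.24147 = 0.33483.
By Bayes' theorem, P(H|E) = 0.093357 / 0.33483 = 0.2788.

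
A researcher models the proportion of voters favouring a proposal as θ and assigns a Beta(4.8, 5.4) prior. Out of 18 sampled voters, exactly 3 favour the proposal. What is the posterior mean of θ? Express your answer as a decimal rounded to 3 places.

Observing 3 successes and 15 failures updates Beta(4.8, 5.4) by adding the success and failure counts to the two shape parameters: α = 4.8+3 = 7.8, β = 5.4+15 = 20.4.
E[θ | data] = 7.8/(7.8+20.4) = 0.277.

Posterior mean ≈ 0.277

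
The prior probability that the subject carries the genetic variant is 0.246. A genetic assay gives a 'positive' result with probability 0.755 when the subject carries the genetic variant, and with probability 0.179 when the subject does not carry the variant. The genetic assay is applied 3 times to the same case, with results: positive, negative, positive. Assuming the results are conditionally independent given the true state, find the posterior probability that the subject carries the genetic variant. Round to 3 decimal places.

With H the event that the subject carries the genetic variant, the joint likelihood of the observed sequence is P(data|H) = 0.755·0.245·0.755 = 0.13966 and P(data|¬H) = 0.179·0.821·0.179 = 0.026306.
Bayes: P(H|data) = 0.246·0.13966 / (0.246·0.13966 + 0.754·0.026306) = 0.034355/0.054190 = 0.6340.

Posterior P(H) ≈ 0.634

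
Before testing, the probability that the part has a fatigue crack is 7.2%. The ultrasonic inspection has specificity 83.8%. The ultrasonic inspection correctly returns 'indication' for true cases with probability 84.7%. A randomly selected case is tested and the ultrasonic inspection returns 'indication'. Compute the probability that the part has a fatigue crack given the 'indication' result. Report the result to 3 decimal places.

Let H be the event that the part has a fatigue crack. P(H) = 0.072, so P(¬H) = 0.928. With E the 'indication' result, P(E|H) = 0.847 and P(E|¬H) = 0.162.
P(E) = 0.847·0.072 + 0.162·0.928 = 0.060984 + 0.15034 = 0.21132.
By Bayes' theorem, P(H|E) = 0.060984 / 0.21132 = 0.289.

P(H | E) ≈ 0.289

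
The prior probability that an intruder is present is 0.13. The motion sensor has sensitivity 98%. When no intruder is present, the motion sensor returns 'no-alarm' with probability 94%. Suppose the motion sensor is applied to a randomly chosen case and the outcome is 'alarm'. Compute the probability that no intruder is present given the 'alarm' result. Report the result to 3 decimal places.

Let H be the event that an intruder is present. P(H) = 0.13, so P(¬H) = 0.87. With E the 'alarm' result, P(E|H) = 0.98 and P(E|¬H) = 0.06.
P(E) = 0.98·0.13 + 0.06·0.87 = 0.12740 + 0.052200 = 0.17960.
By Bayes' theorem, P(H|E) = 0.12740 / 0.17960 = 0.709. Hence P(¬H|E) = 1 − 0.709 = 0.291.

P(¬H | E) ≈ 0.291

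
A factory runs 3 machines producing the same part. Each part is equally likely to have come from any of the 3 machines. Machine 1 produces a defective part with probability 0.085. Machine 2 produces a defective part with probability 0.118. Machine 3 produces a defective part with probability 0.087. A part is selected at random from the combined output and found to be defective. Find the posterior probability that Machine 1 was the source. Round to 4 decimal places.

Posterior probability ≈ 0.2931

P(defective|M1) = 0.085; P(defective|M2) = 0.118; P(defective|M3) = 0.087.
Prior × likelihood for each source: 0.333333·0.085=0.02833, 0.333333·0.118=0.03933, 0.333333·0.087=0.02900. Summing gives P(defective) = 0.096667.
P(Machine 1 | defective) = 0.02833 / 0.096667 = 0.2931.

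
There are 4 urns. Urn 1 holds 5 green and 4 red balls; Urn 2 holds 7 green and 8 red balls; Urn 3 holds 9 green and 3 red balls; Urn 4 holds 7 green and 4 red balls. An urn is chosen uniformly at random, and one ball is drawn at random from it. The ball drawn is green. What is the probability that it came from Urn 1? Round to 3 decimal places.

Posterior probability ≈ 0.231

Tabulate prior·likelihood by source: [1] prior 0.25, lik 0.5556, product 0.1389; [2] prior 0.25, lik 0.4667, product 0.1167; [3] prior 0.25, lik 0.75, product 0.1875; [4] prior 0.25, lik 0.6364, product 0.1591.
Normalizing constant = 0.60215; the posterior for Urn 1 is its product over the sum, 0.1389/0.60215 = 0.231.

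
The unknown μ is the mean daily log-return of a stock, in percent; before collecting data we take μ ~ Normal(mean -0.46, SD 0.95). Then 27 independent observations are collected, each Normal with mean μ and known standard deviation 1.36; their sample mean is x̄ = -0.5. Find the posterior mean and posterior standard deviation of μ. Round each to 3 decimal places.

Posterior mean ≈ -0.497; posterior SD ≈ 0.252

Prior precision 1/τ₀² = 1/0.95² = 1.10803; data precision n/σ² = 27/1.36² = 14.5978.
Posterior precision = 1.10803 + 14.5978 = 15.7058, giving posterior SD = 1/√15.7058 = 0.252.
Posterior mean = (1.10803·-0.46 + 14.5978·-0.5) / 15.7058 = -0.497.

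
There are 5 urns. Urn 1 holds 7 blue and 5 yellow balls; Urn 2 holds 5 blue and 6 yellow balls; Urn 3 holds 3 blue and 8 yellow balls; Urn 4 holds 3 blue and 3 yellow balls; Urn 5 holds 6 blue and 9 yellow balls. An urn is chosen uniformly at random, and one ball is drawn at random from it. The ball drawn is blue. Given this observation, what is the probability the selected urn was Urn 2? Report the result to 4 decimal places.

Posterior probability ≈ 0.2056

Tabulate prior·likelihood by source: [1] prior 0.2, lik 0.5833, product 0.1167; [2] prior 0.2, lik 0.4545, product 0.09091; [3] prior 0.2, lik 0.2727, product 0.05455; [4] prior 0.2, lik 0.5, product 0.1000; [5] prior 0.2, lik 0.4, product 0.08000.
Normalizing constant = 0.44212; the posterior for Urn 2 is its product over the sum, 0.09091/0.44212 = 0.2056.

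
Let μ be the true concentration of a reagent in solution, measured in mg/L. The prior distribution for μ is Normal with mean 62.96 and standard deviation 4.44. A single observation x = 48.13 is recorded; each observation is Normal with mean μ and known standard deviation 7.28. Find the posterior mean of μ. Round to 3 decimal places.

Prior precision 1/τ₀² = 1/4.44² = 0.0507264; data precision n/σ² = 1/7.28² = 0.0188685.
Posterior precision = 0.0507264 + 0.0188685 = 0.0695949.
Posterior mean = (0.0507264·62.96 + 0.0188685·48.13) / 0.0695949 = 58.939.

Posterior mean ≈ 58.939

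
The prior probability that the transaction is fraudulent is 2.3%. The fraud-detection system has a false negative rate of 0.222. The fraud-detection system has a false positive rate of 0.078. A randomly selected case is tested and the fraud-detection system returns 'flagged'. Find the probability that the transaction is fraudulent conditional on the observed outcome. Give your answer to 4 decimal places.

P(H | E) ≈ 0.1902

Write H for 'the transaction is fraudulent'. Prior odds H:¬H = 0.023/0.977 = 0.023541. For the 'flagged' outcome, the likelihood ratio is 0.778/0.078 = 9.9744.
Posterior odds = 0.023541 × 9.9744 = 0.23481, so P(H|E) = 0.23481/(1+0.23481) = 0.1902.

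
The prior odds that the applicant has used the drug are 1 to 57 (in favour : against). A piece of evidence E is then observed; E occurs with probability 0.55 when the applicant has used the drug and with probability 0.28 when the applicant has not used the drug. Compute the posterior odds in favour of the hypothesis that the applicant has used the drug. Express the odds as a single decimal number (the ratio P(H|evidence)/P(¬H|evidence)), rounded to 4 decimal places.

Prior odds = 1/57 = 0.017544. In log-odds, ln(0.017544) = -4.0431.
Add log likelihood ratio: ln(1.9643) = 0.67513.
Posterior log-odds = -3.3679, so posterior odds = exp(-3.3679) = 0.034461.

Posterior odds ≈ 0.0345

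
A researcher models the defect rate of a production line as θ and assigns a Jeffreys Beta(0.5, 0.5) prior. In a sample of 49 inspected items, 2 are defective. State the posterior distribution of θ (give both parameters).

Observing 2 successes and 47 failures updates Beta(0.5, 0.5) by adding the success and failure counts to the two shape parameters: α = 0.5+2 = 2.5, β = 0.5+47 = 47.5.

Posterior: Beta(2.5, 47.5)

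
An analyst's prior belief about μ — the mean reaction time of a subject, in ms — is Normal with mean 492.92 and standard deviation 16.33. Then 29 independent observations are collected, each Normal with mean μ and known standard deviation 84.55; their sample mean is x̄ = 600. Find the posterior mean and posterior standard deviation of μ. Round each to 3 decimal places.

Posterior mean ≈ 548.564; posterior SD ≈ 11.318

With known σ, the Normal prior is conjugate. Weight on the data is w = (n/σ²)/(n/σ² + 1/τ₀²) = 0.00405668/(0.00405668+0.00374997) = 0.51964.
Posterior mean = w·x̄ + (1−w)·μ₀ = 0.51964·600 + 0.48036·492.92 = 548.564. Posterior variance = 1/(0.00405668+0.00374997) = 128.096, so SD = 11.318.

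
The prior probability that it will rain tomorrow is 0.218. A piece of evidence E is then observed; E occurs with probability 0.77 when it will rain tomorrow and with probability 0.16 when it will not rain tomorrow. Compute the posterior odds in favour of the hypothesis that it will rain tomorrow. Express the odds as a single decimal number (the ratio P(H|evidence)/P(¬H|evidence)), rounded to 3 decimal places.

Prior odds = 0.218/(1−0.218) = 0.27877.
Likelihood ratio for E = 0.77/0.16 = 4.8125.
Posterior odds = prior odds × LR = 1.3416.

Posterior odds ≈ 1.342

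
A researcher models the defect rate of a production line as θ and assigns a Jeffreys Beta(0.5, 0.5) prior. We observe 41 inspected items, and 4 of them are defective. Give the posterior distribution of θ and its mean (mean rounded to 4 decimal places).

Observing 4 successes and 37 failures updates Beta(0.5, 0.5) by adding the success and failure counts to the two shape parameters: α = 0.5+4 = 4.5, β = 0.5+37 = 37.5.
Posterior mean = α/(α+β) = 4.5/42 = 0.1071.

Posterior: Beta(4.5, 37.5); mean ≈ 0.1071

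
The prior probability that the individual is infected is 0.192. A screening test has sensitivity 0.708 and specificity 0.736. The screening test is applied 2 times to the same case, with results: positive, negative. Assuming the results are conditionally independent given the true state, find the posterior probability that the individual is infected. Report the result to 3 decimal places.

With H the event that the individual is infected, the joint likelihood of the observed sequence is P(data|H) = 0.708·0.292 = 0.20674 and P(data|¬H) = 0.264·0.736 = 0.19430.
Bayes: P(H|data) = 0.192·0.20674 / (0.192·0.20674 + 0.808·0.19430) = 0.039693/0.19669 = 0.2018.

Posterior P(H) ≈ 0.202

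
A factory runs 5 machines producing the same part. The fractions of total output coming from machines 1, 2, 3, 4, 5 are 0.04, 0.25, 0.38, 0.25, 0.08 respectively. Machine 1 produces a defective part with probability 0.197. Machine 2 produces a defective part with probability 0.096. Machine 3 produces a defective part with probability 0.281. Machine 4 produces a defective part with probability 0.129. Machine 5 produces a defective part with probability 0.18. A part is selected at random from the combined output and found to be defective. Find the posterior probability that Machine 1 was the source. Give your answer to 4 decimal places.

Tabulate prior·likelihood by source: [1] prior 0.04, lik 0.197, product 0.007880; [2] prior 0.25, lik 0.096, product 0.02400; [3] prior 0.38, lik 0.281, product 0.1068; [4] prior 0.25, lik 0.129, product 0.03225; [5] prior 0.08, lik 0.18, product 0.01440.
Normalizing constant = 0.18531; the posterior for Machine 1 is its product over the sum, 0.007880/0.18531 = 0.0425.

Posterior probability ≈ 0.0425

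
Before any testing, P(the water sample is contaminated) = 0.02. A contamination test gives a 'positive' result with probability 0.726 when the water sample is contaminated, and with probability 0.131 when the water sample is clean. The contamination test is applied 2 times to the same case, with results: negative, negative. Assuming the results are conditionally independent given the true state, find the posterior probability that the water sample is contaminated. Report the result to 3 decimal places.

Posterior P(H) ≈ 0.002

With H the event that the water sample is contaminated, the joint likelihood of the observed sequence is P(data|H) = 0.274·0.274 = 0.075076 and P(data|¬H) = 0.869·0.869 = 0.75516.
Bayes: P(H|data) = 0.02·0.075076 / (0.02·0.075076 + 0.98·0.75516) = 0.0015015/0.74156 = 0.0020.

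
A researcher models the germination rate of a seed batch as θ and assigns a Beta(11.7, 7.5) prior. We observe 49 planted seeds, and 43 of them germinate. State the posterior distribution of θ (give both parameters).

Observing 43 successes and 6 failures updates Beta(11.7, 7.5) by adding the success and failure counts to the two shape parameters: α = 11.7+43 = 54.7, β = 7.5+6 = 13.5.

Posterior: Beta(54.7, 13.5)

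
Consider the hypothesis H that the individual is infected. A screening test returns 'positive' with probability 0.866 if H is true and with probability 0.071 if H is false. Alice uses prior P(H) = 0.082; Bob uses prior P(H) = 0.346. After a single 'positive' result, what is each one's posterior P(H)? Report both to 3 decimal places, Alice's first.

P('+'|H) = 0.866, P('+'|¬H) = 0.071.
Alice: numerator 0.866·0.082 = 0.071012; evidence = 0.071012+0.071·0.918 = 0.13619; posterior = 0.521.
Bob: numerator 0.866·0.346 = 0.29964; evidence = 0.29964+0.071·0.654 = 0.34607; posterior = 0.866.

Alice: 0.521; Bob: 0.866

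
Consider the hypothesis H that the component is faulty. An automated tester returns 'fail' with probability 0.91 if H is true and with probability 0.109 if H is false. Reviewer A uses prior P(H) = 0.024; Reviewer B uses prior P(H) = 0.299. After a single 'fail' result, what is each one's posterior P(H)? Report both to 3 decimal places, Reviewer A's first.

P('+'|H) = 0.91, P('+'|¬H) = 0.109.
Reviewer A: numerator 0.91·0.024 = 0.021840; evidence = 0.021840+0.109·0.976 = 0.12822; posterior = 0.170.
Reviewer B: numerator 0.91·0.299 = 0.27209; evidence = 0.27209+0.109·0.701 = 0.34850; posterior = 0.781.

Reviewer A: 0.170; Reviewer B: 0.781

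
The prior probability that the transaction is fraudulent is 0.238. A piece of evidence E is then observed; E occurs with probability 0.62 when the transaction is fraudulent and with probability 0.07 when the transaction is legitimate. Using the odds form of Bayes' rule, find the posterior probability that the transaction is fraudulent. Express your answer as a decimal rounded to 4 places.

Posterior probability ≈ 0.7345

Prior odds = 0.238/(1−0.238) = 0.31234. In log-odds, ln(0.31234) = -1.1637.
Add log likelihood ratio: ln(8.8571) = 2.1812.
Posterior log-odds = 1.0175, so posterior odds = exp(1.0175) = 2.7664. Converting, P(H|E) = 2.7664/3.7664 = 0.7345.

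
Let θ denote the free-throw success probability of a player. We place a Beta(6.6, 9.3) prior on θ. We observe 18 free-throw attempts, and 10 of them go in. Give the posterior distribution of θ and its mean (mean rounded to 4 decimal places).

Posterior: Beta(16.6, 17.3); mean ≈ 0.4897

The binomial likelihood is conjugate to the Beta prior: with 10 successes and 8 failures, the posterior is Beta(6.6+10, 9.3+8) = Beta(16.6, 17.3).
E[θ | data] = 16.6/(16.6+17.3) = 0.4897.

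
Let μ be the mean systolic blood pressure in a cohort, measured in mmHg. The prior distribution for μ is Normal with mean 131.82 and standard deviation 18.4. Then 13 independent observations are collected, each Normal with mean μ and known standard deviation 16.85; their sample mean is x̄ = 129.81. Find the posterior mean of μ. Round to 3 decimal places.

With known σ, the Normal prior is conjugate. Weight on the data is w = (n/σ²)/(n/σ² + 1/τ₀²) = 0.0457871/(0.0457871+0.00295369) = 0.93940.
Posterior mean = w·x̄ + (1−w)·μ₀ = 0.93940·129.81 + 0.060600·131.82 = 129.932.

Posterior mean ≈ 129.932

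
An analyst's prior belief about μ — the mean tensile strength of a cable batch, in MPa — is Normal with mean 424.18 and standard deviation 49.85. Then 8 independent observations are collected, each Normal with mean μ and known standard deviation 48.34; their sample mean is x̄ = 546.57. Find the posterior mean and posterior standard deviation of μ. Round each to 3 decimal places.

Posterior mean ≈ 533.697; posterior SD ≈ 16.167

With known σ, the Normal prior is conjugate. Weight on the data is w = (n/σ²)/(n/σ² + 1/τ₀²) = 0.00342355/(0.00342355+0.00040241) = 0.89482.
Posterior mean = w·x̄ + (1−w)·μ₀ = 0.89482·546.57 + 0.10518·424.18 = 533.697. Posterior variance = 1/(0.00342355+0.00040241) = 261.372, so SD = 16.167.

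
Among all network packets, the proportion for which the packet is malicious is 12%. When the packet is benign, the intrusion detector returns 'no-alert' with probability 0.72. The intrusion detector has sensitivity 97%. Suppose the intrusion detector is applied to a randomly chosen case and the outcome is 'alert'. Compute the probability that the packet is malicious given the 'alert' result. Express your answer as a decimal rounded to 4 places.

Let H be the event that the packet is malicious. P(H) = 0.12, so P(¬H) = 0.88. With E the 'alert' result, P(E|H) = 0.97 and P(E|¬H) = 0.28.
P(E) = 0.97·0.12 + 0.28·0.88 = 0.11640 + 0.24640 = 0.36280.
By Bayes' theorem, P(H|E) = 0.11640 / 0.36280 = 0.3208.

P(H | E) ≈ 0.3208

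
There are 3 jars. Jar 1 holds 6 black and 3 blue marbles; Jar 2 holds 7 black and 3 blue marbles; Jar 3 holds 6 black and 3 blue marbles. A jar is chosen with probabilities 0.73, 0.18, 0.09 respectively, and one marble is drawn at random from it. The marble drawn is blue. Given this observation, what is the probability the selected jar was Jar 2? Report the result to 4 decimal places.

Posterior probability ≈ 0.1650

Tabulate prior·likelihood by source: [1] prior 0.73, lik 0.3333, product 0.2433; [2] prior 0.18, lik 0.3, product 0.05400; [3] prior 0.09, lik 0.3333, product 0.03000.
Normalizing constant = 0.32733; the posterior for Jar 2 is its product over the sum, 0.05400/0.32733 = 0.1650.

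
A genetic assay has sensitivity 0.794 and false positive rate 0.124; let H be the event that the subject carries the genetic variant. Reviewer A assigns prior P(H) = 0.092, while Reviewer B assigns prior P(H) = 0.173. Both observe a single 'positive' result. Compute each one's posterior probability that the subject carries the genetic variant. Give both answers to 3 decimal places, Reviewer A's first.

The likelihood ratio for a 'positive' result is 0.794/0.124 = 6.4032.
Reviewer A: prior odds 0.092/0.908 = 0.10132; posterior odds 0.64878; posterior probability 0.393.
Reviewer B: prior odds 0.173/0.827 = 0.20919; posterior odds 1.3395; posterior probability 0.573.

Reviewer A: 0.393; Reviewer B: 0.573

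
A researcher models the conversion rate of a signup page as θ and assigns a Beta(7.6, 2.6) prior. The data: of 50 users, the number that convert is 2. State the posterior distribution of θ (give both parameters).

Posterior: Beta(9.6, 50.6)

The binomial likelihood is conjugate to the Beta prior: with 2 successes and 48 failures, the posterior is Beta(7.6+2, 2.6+48) = Beta(9.6, 50.6).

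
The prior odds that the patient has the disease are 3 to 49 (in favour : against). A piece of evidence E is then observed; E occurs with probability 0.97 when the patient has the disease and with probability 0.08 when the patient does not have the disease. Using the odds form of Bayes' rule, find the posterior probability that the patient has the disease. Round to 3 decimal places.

Prior odds = 3/49 = 0.061224.
Likelihood ratio for E = 0.97/0.08 = 12.125.
Posterior odds = prior odds × LR = 0.74235.
Posterior probability = odds/(1+odds) = 0.74235/1.7423 = 0.426.

Posterior probability ≈ 0.426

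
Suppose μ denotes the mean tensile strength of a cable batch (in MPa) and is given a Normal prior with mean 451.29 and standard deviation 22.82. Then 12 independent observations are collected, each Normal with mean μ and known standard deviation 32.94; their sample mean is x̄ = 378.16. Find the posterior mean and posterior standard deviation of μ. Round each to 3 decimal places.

Posterior mean ≈ 388.979; posterior SD ≈ 8.777

Prior precision 1/τ₀² = 1/22.82² = 0.00192030; data precision n/σ² = 12/32.94² = 0.0110595.
Posterior precision = 0.00192030 + 0.0110595 = 0.0129798, giving posterior SD = 1/√0.0129798 = 8.777.
Posterior mean = (0.00192030·451.29 + 0.0110595·378.16) / 0.0129798 = 388.979.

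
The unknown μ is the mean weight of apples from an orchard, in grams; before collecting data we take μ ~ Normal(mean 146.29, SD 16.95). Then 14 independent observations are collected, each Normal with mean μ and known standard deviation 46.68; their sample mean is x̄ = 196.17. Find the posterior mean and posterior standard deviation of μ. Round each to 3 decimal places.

With known σ, the Normal prior is conjugate. Weight on the data is w = (n/σ²)/(n/σ² + 1/τ₀²) = 0.00642490/(0.00642490+0.00348065) = 0.64862.
Posterior mean = w·x̄ + (1−w)·μ₀ = 0.64862·196.17 + 0.35138·146.29 = 178.643. Posterior variance = 1/(0.00642490+0.00348065) = 100.953, so SD = 10.048.

Posterior mean ≈ 178.643; posterior SD ≈ 10.048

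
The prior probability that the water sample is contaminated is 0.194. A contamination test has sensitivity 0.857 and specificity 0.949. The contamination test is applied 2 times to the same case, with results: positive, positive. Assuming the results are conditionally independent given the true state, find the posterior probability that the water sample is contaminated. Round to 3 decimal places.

With H the event that the water sample is contaminated, the joint likelihood of the observed sequence is P(data|H) = 0.857·0.857 = 0.73445 and P(data|¬H) = 0.051·0.051 = 0.0026010.
Bayes: P(H|data) = 0.194·0.73445 / (0.194·0.73445 + 0.806·0.0026010) = 0.14248/0.14458 = 0.9855.

Posterior P(H) ≈ 0.985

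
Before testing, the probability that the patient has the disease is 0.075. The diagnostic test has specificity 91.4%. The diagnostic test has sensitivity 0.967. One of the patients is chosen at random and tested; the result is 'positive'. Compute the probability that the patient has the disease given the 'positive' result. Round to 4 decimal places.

P(H | E) ≈ 0.4769

Let H be the event that the patient has the disease. P(H) = 0.075, so P(¬H) = 0.925. With E the 'positive' result, P(E|H) = 0.967 and P(E|¬H) = 0.086.
P(E) = 0.967·0.075 + 0.086·0.925 = 0.072525 + 0.079550 = 0.15207.
By Bayes' theorem, P(H|E) = 0.072525 / 0.15207 = 0.4769.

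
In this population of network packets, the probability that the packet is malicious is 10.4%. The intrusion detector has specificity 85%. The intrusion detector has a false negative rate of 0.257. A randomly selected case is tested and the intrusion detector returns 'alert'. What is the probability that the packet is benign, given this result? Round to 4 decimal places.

Let H be the event that the packet is malicious. P(H) = 0.104, so P(¬H) = 0.896. With E the 'alert' result, P(E|H) = 0.743 and P(E|¬H) = 0.15.
P(E) = 0.743·0.104 + 0.15·0.896 = 0.077272 + 0.13440 = 0.21167.
By Bayes' theorem, P(H|E) = 0.077272 / 0.21167 = 0.3651. Hence P(¬H|E) = 1 − 0.3651 = 0.6349.

P(¬H | E) ≈ 0.6349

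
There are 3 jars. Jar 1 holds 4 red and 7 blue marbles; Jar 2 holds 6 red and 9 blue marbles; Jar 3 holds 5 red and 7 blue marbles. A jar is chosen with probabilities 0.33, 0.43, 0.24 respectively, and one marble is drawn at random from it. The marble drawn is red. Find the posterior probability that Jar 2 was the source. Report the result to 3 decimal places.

Posterior probability ≈ 0.439

P(red|Jar 1) = 0.3636; P(red|Jar 2) = 0.4; P(red|Jar 3) = 0.4167.
Prior × likelihood for each source: 0.33·0.3636=0.1200, 0.43·0.4=0.1720, 0.24·0.4167=0.1000. Summing gives P(red) = 0.39200.
P(Jar 2 | red) = 0.1720 / 0.39200 = 0.439.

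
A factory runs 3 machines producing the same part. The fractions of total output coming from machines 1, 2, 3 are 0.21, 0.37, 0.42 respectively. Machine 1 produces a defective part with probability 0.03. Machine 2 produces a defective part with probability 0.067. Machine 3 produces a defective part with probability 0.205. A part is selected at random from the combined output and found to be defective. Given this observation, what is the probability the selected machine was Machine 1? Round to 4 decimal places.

Tabulate prior·likelihood by source: [1] prior 0.21, lik 0.03, product 0.006300; [2] prior 0.37, lik 0.067, product 0.02479; [3] prior 0.42, lik 0.205, product 0.08610.
Normalizing constant = 0.11719; the posterior for Machine 1 is its product over the sum, 0.006300/0.11719 = 0.0538.

Posterior probability ≈ 0.0538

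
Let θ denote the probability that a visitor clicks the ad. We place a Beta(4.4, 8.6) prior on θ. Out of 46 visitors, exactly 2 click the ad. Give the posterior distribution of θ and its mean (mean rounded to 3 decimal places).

Posterior: Beta(6.4, 52.6); mean ≈ 0.108

Observing 2 successes and 44 failures updates Beta(4.4, 8.6) by adding the success and failure counts to the two shape parameters: α = 4.4+2 = 6.4, β = 8.6+44 = 52.6.
Posterior mean = α/(α+β) = 6.4/59 = 0.108.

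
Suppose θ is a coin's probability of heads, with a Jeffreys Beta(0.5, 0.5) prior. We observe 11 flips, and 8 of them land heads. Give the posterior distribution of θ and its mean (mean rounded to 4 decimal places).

Posterior: Beta(8.5, 3.5); mean ≈ 0.7083

Observing 8 successes and 3 failures updates Beta(0.5, 0.5) by adding the success and failure counts to the two shape parameters: α = 0.5+8 = 8.5, β = 0.5+3 = 3.5.
E[θ | data] = 8.5/(8.5+3.5) = 0.7083.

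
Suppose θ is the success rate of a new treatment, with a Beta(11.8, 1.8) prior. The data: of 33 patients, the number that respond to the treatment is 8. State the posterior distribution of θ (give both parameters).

The binomial likelihood is conjugate to the Beta prior: with 8 successes and 25 failures, the posterior is Beta(11.8+8, 1.8+25) = Beta(19.8, 26.8).

Posterior: Beta(19.8, 26.8)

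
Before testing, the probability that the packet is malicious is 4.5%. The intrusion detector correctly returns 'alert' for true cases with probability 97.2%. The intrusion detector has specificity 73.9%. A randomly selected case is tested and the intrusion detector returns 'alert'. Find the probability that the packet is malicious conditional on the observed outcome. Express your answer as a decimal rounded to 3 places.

Write H for 'the packet is malicious'. Prior odds H:¬H = 0.045/0.955 = 0.047120. For the 'alert' outcome, the likelihood ratio is 0.972/0.261 = 3.7241.
Posterior odds = 0.047120 × 3.7241 = 0.17548, so P(H|E) = 0.17548/(1+0.17548) = 0.149.

P(H | E) ≈ 0.149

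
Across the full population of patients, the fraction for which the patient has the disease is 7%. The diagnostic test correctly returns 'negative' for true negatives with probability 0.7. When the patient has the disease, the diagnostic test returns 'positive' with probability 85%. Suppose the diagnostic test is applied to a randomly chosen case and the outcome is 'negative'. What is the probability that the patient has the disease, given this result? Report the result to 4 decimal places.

Let H be the event that the patient has the disease. P(H) = 0.07, so P(¬H) = 0.93. With E the 'negative' result, P(E|H) = 0.15 and P(E|¬H) = 0.7.
P(E) = 0.15·0.07 + 0.7·0.93 = 0.010500 + 0.65100 = 0.66150.
By Bayes' theorem, P(H|E) = 0.010500 / 0.66150 = 0.0159.

P(H | E) ≈ 0.0159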